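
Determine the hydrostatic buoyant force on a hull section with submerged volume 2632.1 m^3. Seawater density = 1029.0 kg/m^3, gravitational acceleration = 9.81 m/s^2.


Formula: Fb = rho * g * V
Substituting: Fb = 1029.0 * 9.81 * 2632.1
Intermediate: 1029.0 * 9.81 = 10094.49
Result: Fb = 10094.49 * 2632.1 ≈ 26570000 N (5 s.f.)

26570000 N


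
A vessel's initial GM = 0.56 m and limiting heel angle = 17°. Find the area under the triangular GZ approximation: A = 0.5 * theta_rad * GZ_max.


Formula: GZ_max = GM * sin(theta); Area = 0.5 * theta_rad * GZ_max
Step 1 — GZ_max = 0.56 * sin(17°) = 0.56 * 0.292372 = 0.163728 m
Step 2 — theta_rad = 17 * pi/180 = 0.296706 rad
Step 3 — Area = 0.5 * 0.296706 * 0.163728 ≈ 0.024290 m·rad (5 s.f.)

0.024290 m·rad


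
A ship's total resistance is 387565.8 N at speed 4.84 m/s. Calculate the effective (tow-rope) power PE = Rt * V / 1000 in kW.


Formula: PE = Rt * V / 1000 (kW)
Step 1 — PE (W) = 387565.8 * 4.84 = 1875818.472 W
Step 2 — PE (kW) = 1875818.472 / 1000 ≈ 1875.8 kW (5 s.f.)

1875.8 kW


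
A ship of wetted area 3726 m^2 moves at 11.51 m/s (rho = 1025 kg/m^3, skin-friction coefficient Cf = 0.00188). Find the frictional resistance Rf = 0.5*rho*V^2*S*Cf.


Formula: Rf = 0.5 * rho * V^2 * S * Cf
Step 1 — V^2 = 11.51^2 = 132.4801
Step 2 — 0.5 * rho * V^2 = 0.5 * 1025 * 132.4801 = 67896.05125
Step 3 — Rf = 67896.05125 * 3726 * 0.00188 ≈ 475600 N (5 s.f.)

475600 N


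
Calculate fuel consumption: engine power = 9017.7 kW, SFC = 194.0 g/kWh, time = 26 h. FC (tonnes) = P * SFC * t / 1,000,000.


Formula: FC (tonnes) = P * SFC * t / 1,000,000
Step 1 — P * SFC * t = 9017.7 * 194.0 * 26 = 45485278.8 g
Step 2 — FC (tonnes) = 45485278.8 / 1,000,000 ≈ 45.485 tonnes (5 s.f.)

45.485 tonnes


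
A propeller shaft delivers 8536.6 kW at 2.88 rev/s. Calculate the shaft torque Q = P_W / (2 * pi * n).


Formula: Q = P_W / (2 * pi * n)
Step 1 — P_W = 8536.6 kW * 1000 = 8536600.0 W
Step 2 — 2 * pi * n = 2 * pi * 2.88 = 18.095574
Step 3 — Q = 8536600.0 / 18.095574 ≈ 471750 N·m (5 s.f.)

471750 N·m


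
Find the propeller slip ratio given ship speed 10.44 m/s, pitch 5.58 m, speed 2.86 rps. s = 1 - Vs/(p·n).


Formula: s = 1 - Vs / (p * n)
Step 1 — p * n = 5.58 * 2.86 = 15.9588
Step 2 — Vs / (p*n) = 10.44 / 15.9588 = 0.654185 (6 d.p.)
Step 3 — s = 1 - 0.654185 = 0.345815

0.345815


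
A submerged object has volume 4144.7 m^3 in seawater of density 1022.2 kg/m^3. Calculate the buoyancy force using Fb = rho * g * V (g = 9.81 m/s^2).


Formula: Fb = rho * g * V
Substituting: Fb = 1022.2 * 9.81 * 4144.7
Intermediate: 1022.2 * 9.81 = 10027.782
Result: Fb = 10027.782 * 4144.7 ≈ 41562000 N (5 s.f.)

41562000 N


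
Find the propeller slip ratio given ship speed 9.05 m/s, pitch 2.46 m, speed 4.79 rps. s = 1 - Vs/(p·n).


Formula: s = 1 - Vs / (p * n)
Step 1 — p * n = 2.46 * 4.79 = 11.7834
Step 2 — Vs / (p*n) = 9.05 / 11.7834 = 0.76803 (6 d.p.)
Step 3 — s = 1 - 0.76803 = 0.23197

0.23197


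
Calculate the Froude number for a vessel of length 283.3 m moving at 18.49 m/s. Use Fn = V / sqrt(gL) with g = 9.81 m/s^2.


Formula: Fn = V / sqrt(g * L)
Step 1 — g * L = 9.81 * 283.3 = 2779.173
Step 2 — sqrt(g * L) = sqrt(2779.173) = 52.717862
Step 3 — Fn = 18.49 / 52.717862 ≈ 0.35074 (5 s.f.)

0.35074


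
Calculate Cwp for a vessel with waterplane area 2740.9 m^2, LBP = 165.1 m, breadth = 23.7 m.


Formula: Cwp = Aw / (L * B)
Step 1 — L * B = 165.1 * 23.7 = 3912.87 m^2
Step 2 — Cwp = 2740.9 / 3912.87 ≈ 0.70048 (5 s.f.)

0.70048


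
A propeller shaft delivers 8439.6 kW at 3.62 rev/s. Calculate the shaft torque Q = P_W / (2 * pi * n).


Formula: Q = P_W / (2 * pi * n)
Step 1 — P_W = 8439.6 kW * 1000 = 8439600.0 W
Step 2 — 2 * pi * n = 2 * pi * 3.62 = 22.745131
Step 3 — Q = 8439600.0 / 22.745131 ≈ 371050 N·m (5 s.f.)

371050 N·m


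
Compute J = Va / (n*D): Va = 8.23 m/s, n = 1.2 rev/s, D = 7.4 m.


Formula: J = Va / (n * D)
Step 1 — n * D = 1.2 * 7.4 = 8.88
Step 2 — J = 8.23 / 8.88 ≈ 0.92680 (5 s.f.)

0.92680


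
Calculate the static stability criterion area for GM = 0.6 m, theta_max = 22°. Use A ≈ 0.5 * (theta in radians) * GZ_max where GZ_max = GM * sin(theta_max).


Formula: GZ_max = GM * sin(theta); Area = 0.5 * theta_rad * GZ_max
Step 1 — GZ_max = 0.6 * sin(22°) = 0.6 * 0.374607 = 0.224764 m
Step 2 — theta_rad = 22 * pi/180 = 0.383972 rad
Step 3 — Area = 0.5 * 0.383972 * 0.224764 ≈ 0.043152 m·rad (5 s.f.)

0.043152 m·rad


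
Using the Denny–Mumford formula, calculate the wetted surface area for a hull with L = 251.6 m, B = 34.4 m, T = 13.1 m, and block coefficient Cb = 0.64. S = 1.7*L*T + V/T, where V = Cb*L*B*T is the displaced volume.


Formula: S = 1.7*L*T + V/T with V = Cb*L*B*T, i.e. S = L * (1.7*T + Cb*B)
Step 1 — 1.7*T = 1.7 * 13.1 = 22.27 m
Step 2 — Cb*B = 0.64 * 34.4 = 22.016 m
Step 3 — 1.7*T + Cb*B = 22.27 + 22.016 = 44.286 m
Step 4 — S = 251.6 * 44.286 ≈ 11142 m^2 (5 s.f.)

11142 m^2


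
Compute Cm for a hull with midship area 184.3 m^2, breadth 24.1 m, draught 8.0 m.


Formula: Cm = Am / (B * T)
Step 1 — B * T = 24.1 * 8.0 = 192.8 m^2
Step 2 — Cm = 184.3 / 192.8 ≈ 0.95591 (5 s.f.)

0.95591


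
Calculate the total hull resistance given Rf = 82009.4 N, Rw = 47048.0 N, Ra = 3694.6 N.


Formula: Rt = Rf + Rw + Ra
Substituting: Rt = 82009.4 + 47048.0 + 3694.6
Result: Rt = 132752.0 N

132752.0 N


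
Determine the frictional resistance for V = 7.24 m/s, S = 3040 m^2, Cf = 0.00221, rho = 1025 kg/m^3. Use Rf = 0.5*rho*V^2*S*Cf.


Formula: Rf = 0.5 * rho * V^2 * S * Cf
Step 1 — V^2 = 7.24^2 = 52.4176
Step 2 — 0.5 * rho * V^2 = 0.5 * 1025 * 52.4176 = 26864.02
Step 3 — Rf = 26864.02 * 3040 * 0.00221 ≈ 180480 N (5 s.f.)

180480 N


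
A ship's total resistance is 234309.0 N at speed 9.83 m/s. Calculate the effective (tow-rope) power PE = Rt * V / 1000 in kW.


Formula: PE = Rt * V / 1000 (kW)
Step 1 — PE (W) = 234309.0 * 9.83 = 2303257.47 W
Step 2 — PE (kW) = 2303257.47 / 1000 ≈ 2303.3 kW (5 s.f.)

2303.3 kW


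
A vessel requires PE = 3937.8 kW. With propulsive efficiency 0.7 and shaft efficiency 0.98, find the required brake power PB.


Formula: PB = PE / (eta_D * eta_S)
Step 1 — combined efficiency = eta_D * eta_S = 0.7 * 0.98 = 0.686
Step 2 — PB = 3937.8 / 0.686 ≈ 5740.2 kW (5 s.f.)

5740.2 kW


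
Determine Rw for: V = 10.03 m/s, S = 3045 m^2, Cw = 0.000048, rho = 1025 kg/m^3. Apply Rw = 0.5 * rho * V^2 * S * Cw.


Formula: Rw = 0.5 * rho * V^2 * S * Cw
Step 1 — V^2 = 10.03^2 = 100.6009
Step 2 — 0.5 * rho * V^2 = 0.5 * 1025 * 100.6009 = 51557.96125
Step 3 — Rw = 51557.96125 * 3045 * 0.000048 ≈ 7535.7 N (5 s.f.)

7535.7 N


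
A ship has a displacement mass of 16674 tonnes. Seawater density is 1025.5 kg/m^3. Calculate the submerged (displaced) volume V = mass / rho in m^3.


Formula: V = mass / rho
Step 1 — convert tonnes to kg: 16674 t * 1000 = 16674000 kg
Step 2 — V = 16674000 / 1025.5 ≈ 16259 m^3 (5 s.f.)

16259 m^3


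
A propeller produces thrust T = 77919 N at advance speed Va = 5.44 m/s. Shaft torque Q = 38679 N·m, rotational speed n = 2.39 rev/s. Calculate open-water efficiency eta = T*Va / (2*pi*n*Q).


Formula: eta = T * Va / (2 * pi * n * Q)
Step 1 — numerator = T * Va = 77919 * 5.44 = 423879.36
Step 2 — 2 * pi * n = 2 * pi * 2.39 = 15.016813
Step 3 — denominator = 15.016813 * 38679 = 580835.31
Step 4 — eta = 423879.36 / 580835.31 ≈ 0.72978 (5 s.f.)

0.72978


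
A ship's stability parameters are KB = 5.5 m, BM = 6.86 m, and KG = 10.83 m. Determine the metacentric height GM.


Formula: GM = KB + BM - KG
Step 1 — KM = KB + BM = 5.5 + 6.86 = 12.36 m
Step 2 — GM = KM - KG = 12.36 - 10.83 = 1.53 m

1.53 m


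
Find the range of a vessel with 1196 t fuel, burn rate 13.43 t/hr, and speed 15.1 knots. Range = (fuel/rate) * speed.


Formula: endurance = fuel / rate; range = endurance * speed
Step 1 — endurance = 1196 / 13.43 = 89.0544 hours
Step 2 — range = 89.0544 * 15.1 ≈ 1344.7 nautical miles (5 s.f.)

1344.7 NM


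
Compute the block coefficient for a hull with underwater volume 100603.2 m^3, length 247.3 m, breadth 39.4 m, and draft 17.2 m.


Formula: Cb = V / (L * B * T)
Step 1 — L * B * T = 247.3 * 39.4 * 17.2 = 167590.264 m^3
Step 2 — Cb = 100603.2 / 167590.264 ≈ 0.60029 (5 s.f.)

0.60029


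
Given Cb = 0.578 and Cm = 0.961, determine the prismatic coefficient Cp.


Formula: Cp = Cb / Cm
Substituting: Cp = 0.578 / 0.961
Result: Cp ≈ 0.60146 (5 s.f.)

0.60146


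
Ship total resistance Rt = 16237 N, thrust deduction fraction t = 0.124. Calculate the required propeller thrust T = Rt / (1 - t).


Formula: T = Rt / (1 - t)
Step 1 — (1 - t) = 1 - 0.124 = 0.876
Step 2 — T = 16237 / 0.876 ≈ 18535 N (5 s.f.)

18535 N


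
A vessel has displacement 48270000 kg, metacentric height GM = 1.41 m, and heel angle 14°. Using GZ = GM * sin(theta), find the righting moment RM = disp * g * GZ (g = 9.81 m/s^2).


Formula: GZ = GM * sin(theta); RM = disp * g * GZ
Step 1 — GZ = 1.41 * sin(14°) = 1.41 * 0.241922 = 0.34111 m
Step 2 — RM = 48270000 * 9.81 * 0.34111 ≈ 161530000 N·m (5 s.f.)

161530000 N·m


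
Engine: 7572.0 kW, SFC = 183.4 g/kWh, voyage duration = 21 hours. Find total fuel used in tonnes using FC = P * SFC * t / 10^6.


Formula: FC (tonnes) = P * SFC * t / 1,000,000
Step 1 — P * SFC * t = 7572.0 * 183.4 * 21 = 29162800.8 g
Step 2 — FC (tonnes) = 29162800.8 / 1,000,000 ≈ 29.163 tonnes (5 s.f.)

29.163 tonnes


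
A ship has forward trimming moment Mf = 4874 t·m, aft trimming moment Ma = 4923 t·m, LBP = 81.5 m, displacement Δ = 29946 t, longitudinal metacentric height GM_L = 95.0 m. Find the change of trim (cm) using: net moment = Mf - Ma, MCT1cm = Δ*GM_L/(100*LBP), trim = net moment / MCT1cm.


Formula: net trimming moment = Mf - Ma; MCT1cm = Δ*GM_L/(100*LBP); trim = net moment / MCT1cm
Step 1 — net trimming moment = 4874 - 4923 = -49 t·m
Step 2 — MCT1cm = 29946 * 95.0 / (100 * 81.5) = 349.0638 t·m/cm
Step 3 — trim = -49 / 349.0638 ≈ -0.14038 cm (5 s.f.)

-0.14038 cm


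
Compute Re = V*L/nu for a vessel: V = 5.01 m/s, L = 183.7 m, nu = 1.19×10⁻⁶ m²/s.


Formula: Re = V * L / nu
Step 1 — V * L = 5.01 * 183.7 = 920.337 m^2/s
Step 2 — Re = 920.337 / 1.19e-6 = 7.73e+08

7.73e+08


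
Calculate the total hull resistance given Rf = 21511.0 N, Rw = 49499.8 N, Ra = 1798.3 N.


Formula: Rt = Rf + Rw + Ra
Substituting: Rt = 21511.0 + 49499.8 + 1798.3
Result: Rt = 72809.1 N

72809.1 N


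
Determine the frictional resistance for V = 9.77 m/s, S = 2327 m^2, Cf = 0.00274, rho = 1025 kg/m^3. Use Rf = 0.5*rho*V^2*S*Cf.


Formula: Rf = 0.5 * rho * V^2 * S * Cf
Step 1 — V^2 = 9.77^2 = 95.4529
Step 2 — 0.5 * rho * V^2 = 0.5 * 1025 * 95.4529 = 48919.61125
Step 3 — Rf = 48919.61125 * 2327 * 0.00274 ≈ 311910 N (5 s.f.)

311910 N


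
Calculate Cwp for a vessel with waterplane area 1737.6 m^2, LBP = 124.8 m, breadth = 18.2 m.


Formula: Cwp = Aw / (L * B)
Step 1 — L * B = 124.8 * 18.2 = 2271.36 m^2
Step 2 — Cwp = 1737.6 / 2271.36 ≈ 0.76500 (5 s.f.)

0.76500


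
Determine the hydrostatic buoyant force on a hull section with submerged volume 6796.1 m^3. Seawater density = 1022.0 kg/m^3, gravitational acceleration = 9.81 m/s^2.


Formula: Fb = rho * g * V
Substituting: Fb = 1022.0 * 9.81 * 6796.1
Intermediate: 1022.0 * 9.81 = 10025.82
Result: Fb = 10025.82 * 6796.1 ≈ 68136000 N (5 s.f.)

68136000 N


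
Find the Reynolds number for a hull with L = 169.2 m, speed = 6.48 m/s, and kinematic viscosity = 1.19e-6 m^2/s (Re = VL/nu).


Formula: Re = V * L / nu
Step 1 — V * L = 6.48 * 169.2 = 1096.416 m^2/s
Step 2 — Re = 1096.416 / 1.19e-6 = 9.21e+08

9.21e+08


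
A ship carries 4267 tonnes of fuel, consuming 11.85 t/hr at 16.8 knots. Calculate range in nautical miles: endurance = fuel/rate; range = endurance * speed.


Formula: endurance = fuel / rate; range = endurance * speed
Step 1 — endurance = 4267 / 11.85 = 360.0844 hours
Step 2 — range = 360.0844 * 16.8 ≈ 6049.4 nautical miles (5 s.f.)

6049.4 NM


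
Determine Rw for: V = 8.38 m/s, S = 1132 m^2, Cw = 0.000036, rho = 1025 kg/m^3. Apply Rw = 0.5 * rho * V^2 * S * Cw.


Formula: Rw = 0.5 * rho * V^2 * S * Cw
Step 1 — V^2 = 8.38^2 = 70.2244
Step 2 — 0.5 * rho * V^2 = 0.5 * 1025 * 70.2244 = 35990.005
Step 3 — Rw = 35990.005 * 1132 * 0.000036 ≈ 1466.7 N (5 s.f.)

1466.7 N


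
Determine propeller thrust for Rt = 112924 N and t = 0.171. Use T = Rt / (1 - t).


Formula: T = Rt / (1 - t)
Step 1 — (1 - t) = 1 - 0.171 = 0.829
Step 2 — T = 112924 / 0.829 ≈ 136220 N (5 s.f.)

136220 N


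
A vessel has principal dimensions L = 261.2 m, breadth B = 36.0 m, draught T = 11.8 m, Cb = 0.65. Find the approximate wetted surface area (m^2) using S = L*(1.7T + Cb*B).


Formula: S = 1.7*L*T + V/T with V = Cb*L*B*T, i.e. S = L * (1.7*T + Cb*B)
Step 1 — 1.7*T = 1.7 * 11.8 = 20.06 m
Step 2 — Cb*B = 0.65 * 36.0 = 23.4 m
Step 3 — 1.7*T + Cb*B = 20.06 + 23.4 = 43.46 m
Step 4 — S = 261.2 * 43.46 ≈ 11352 m^2 (5 s.f.)

11352 m^2


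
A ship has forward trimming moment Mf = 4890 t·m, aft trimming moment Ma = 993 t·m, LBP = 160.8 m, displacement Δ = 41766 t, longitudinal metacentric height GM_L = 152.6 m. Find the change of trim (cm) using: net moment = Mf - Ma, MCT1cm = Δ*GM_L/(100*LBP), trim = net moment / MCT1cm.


Formula: net trimming moment = Mf - Ma; MCT1cm = Δ*GM_L/(100*LBP); trim = net moment / MCT1cm
Step 1 — net trimming moment = 4890 - 993 = 3897 t·m
Step 2 — MCT1cm = 41766 * 152.6 / (100 * 160.8) = 396.3614 t·m/cm
Step 3 — trim = 3897 / 396.3614 ≈ 9.8319 cm (5 s.f.)

9.8319 cm


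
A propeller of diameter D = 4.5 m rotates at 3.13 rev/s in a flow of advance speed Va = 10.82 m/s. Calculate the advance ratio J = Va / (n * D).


Formula: J = Va / (n * D)
Step 1 — n * D = 3.13 * 4.5 = 14.085
Step 2 — J = 10.82 / 14.085 ≈ 0.76819 (5 s.f.)

0.76819


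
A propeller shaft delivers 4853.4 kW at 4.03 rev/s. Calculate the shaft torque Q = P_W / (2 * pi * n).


Formula: Q = P_W / (2 * pi * n)
Step 1 — P_W = 4853.4 kW * 1000 = 4853400.0 W
Step 2 — 2 * pi * n = 2 * pi * 4.03 = 25.321237
Step 3 — Q = 4853400.0 / 25.321237 ≈ 191670 N·m (5 s.f.)

191670 N·m


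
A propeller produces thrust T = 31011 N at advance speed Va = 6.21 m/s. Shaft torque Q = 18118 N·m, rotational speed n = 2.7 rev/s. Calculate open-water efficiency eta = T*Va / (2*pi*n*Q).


Formula: eta = T * Va / (2 * pi * n * Q)
Step 1 — numerator = T * Va = 31011 * 6.21 = 192578.31
Step 2 — 2 * pi * n = 2 * pi * 2.7 = 16.9646
Step 3 — denominator = 16.9646 * 18118 = 307364.62
Step 4 — eta = 192578.31 / 307364.62 ≈ 0.62655 (5 s.f.)

0.62655


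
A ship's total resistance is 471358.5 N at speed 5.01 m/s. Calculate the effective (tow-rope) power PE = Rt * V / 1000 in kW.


Formula: PE = Rt * V / 1000 (kW)
Step 1 — PE (W) = 471358.5 * 5.01 = 2361506.085 W
Step 2 — PE (kW) = 2361506.085 / 1000 ≈ 2361.5 kW (5 s.f.)

2361.5 kW


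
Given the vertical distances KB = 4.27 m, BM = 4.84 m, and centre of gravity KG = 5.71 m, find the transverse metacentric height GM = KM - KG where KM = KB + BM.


Formula: GM = KB + BM - KG
Step 1 — KM = KB + BM = 4.27 + 4.84 = 9.11 m
Step 2 — GM = KM - KG = 9.11 - 5.71 = 3.4 m

3.4 m


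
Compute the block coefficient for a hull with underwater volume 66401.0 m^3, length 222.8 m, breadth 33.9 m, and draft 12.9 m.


Formula: Cb = V / (L * B * T)
Step 1 — L * B * T = 222.8 * 33.9 * 12.9 = 97432.668 m^3
Step 2 — Cb = 66401.0 / 97432.668 ≈ 0.68151 (5 s.f.)

0.68151


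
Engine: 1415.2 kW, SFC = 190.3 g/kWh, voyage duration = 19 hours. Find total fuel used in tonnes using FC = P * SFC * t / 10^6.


Formula: FC (tonnes) = P * SFC * t / 1,000,000
Step 1 — P * SFC * t = 1415.2 * 190.3 * 19 = 5116938.64 g
Step 2 — FC (tonnes) = 5116938.64 / 1,000,000 ≈ 5.1169 tonnes (5 s.f.)

5.1169 tonnes


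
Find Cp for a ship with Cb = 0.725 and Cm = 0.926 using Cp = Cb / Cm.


Formula: Cp = Cb / Cm
Substituting: Cp = 0.725 / 0.926
Result: Cp ≈ 0.78294 (5 s.f.)

0.78294


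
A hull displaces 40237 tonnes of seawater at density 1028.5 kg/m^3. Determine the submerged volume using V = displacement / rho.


Formula: V = mass / rho
Step 1 — convert tonnes to kg: 40237 t * 1000 = 40237000 kg
Step 2 — V = 40237000 / 1028.5 ≈ 39122 m^3 (5 s.f.)

39122 m^3


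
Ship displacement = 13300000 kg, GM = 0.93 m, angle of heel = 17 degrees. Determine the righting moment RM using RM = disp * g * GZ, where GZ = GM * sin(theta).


Formula: GZ = GM * sin(theta); RM = disp * g * GZ
Step 1 — GZ = 0.93 * sin(17°) = 0.93 * 0.292372 = 0.271906 m
Step 2 — RM = 13300000 * 9.81 * 0.271906 ≈ 35476000 N·m (5 s.f.)

35476000 N·m


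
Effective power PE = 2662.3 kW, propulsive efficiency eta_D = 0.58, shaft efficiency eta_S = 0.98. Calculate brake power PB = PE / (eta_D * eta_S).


Formula: PB = PE / (eta_D * eta_S)
Step 1 — combined efficiency = eta_D * eta_S = 0.58 * 0.98 = 0.5684
Step 2 — PB = 2662.3 / 0.5684 ≈ 4683.8 kW (5 s.f.)

4683.8 kW


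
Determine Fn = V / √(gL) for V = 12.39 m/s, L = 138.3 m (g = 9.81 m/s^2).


Formula: Fn = V / sqrt(g * L)
Step 1 — g * L = 9.81 * 138.3 = 1356.723
Step 2 — sqrt(g * L) = sqrt(1356.723) = 36.833721
Step 3 — Fn = 12.39 / 36.833721 ≈ 0.33638 (5 s.f.)

0.33638


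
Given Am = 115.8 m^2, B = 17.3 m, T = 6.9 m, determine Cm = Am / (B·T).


Formula: Cm = Am / (B * T)
Step 1 — B * T = 17.3 * 6.9 = 119.37 m^2
Step 2 — Cm = 115.8 / 119.37 ≈ 0.97009 (5 s.f.)

0.97009


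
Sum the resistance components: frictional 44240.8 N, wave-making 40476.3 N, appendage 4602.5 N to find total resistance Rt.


Formula: Rt = Rf + Rw + Ra
Substituting: Rt = 44240.8 + 40476.3 + 4602.5
Result: Rt = 89319.6 N

89319.6 N


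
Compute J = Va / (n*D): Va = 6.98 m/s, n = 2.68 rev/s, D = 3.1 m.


Formula: J = Va / (n * D)
Step 1 — n * D = 2.68 * 3.1 = 8.308
Step 2 — J = 6.98 / 8.308 ≈ 0.84015 (5 s.f.)

0.84015


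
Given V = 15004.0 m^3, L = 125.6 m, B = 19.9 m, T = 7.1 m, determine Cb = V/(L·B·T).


Formula: Cb = V / (L * B * T)
Step 1 — L * B * T = 125.6 * 19.9 * 7.1 = 17746.024 m^3
Step 2 — Cb = 15004.0 / 17746.024 ≈ 0.84549 (5 s.f.)

0.84549


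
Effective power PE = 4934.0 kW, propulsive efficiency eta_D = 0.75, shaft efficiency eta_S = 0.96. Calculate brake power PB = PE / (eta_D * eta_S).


Formula: PB = PE / (eta_D * eta_S)
Step 1 — combined efficiency = eta_D * eta_S = 0.75 * 0.96 = 0.72
Step 2 — PB = 4934.0 / 0.72 ≈ 6852.8 kW (5 s.f.)

6852.8 kW


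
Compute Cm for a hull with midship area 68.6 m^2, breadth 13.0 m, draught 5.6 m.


Formula: Cm = Am / (B * T)
Step 1 — B * T = 13.0 * 5.6 = 72.8 m^2
Step 2 — Cm = 68.6 / 72.8 ≈ 0.94231 (5 s.f.)

0.94231


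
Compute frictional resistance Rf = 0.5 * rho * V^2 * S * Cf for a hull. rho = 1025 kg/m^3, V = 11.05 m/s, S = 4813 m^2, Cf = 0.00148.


Formula: Rf = 0.5 * rho * V^2 * S * Cf
Step 1 — V^2 = 11.05^2 = 122.1025
Step 2 — 0.5 * rho * V^2 = 0.5 * 1025 * 122.1025 = 62577.53125
Step 3 — Rf = 62577.53125 * 4813 * 0.00148 ≈ 445750 N (5 s.f.)

445750 N


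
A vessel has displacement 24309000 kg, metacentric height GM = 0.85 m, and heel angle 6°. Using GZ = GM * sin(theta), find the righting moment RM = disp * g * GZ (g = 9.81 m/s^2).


Formula: GZ = GM * sin(theta); RM = disp * g * GZ
Step 1 — GZ = 0.85 * sin(6°) = 0.85 * 0.104528 = 0.088849 m
Step 2 — RM = 24309000 * 9.81 * 0.088849 ≈ 21188000 N·m (5 s.f.)

21188000 N·m


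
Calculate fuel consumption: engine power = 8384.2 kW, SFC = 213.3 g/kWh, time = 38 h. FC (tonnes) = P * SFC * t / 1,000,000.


Formula: FC (tonnes) = P * SFC * t / 1,000,000
Step 1 — P * SFC * t = 8384.2 * 213.3 * 38 = 67957294.68 g
Step 2 — FC (tonnes) = 67957294.68 / 1,000,000 ≈ 67.957 tonnes (5 s.f.)

67.957 tonnes


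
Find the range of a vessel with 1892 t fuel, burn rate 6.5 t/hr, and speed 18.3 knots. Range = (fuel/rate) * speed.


Formula: endurance = fuel / rate; range = endurance * speed
Step 1 — endurance = 1892 / 6.5 = 291.0769 hours
Step 2 — range = 291.0769 * 18.3 ≈ 5326.7 nautical miles (5 s.f.)

5326.7 NM


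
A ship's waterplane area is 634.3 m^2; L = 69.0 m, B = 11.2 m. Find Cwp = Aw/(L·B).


Formula: Cwp = Aw / (L * B)
Step 1 — L * B = 69.0 * 11.2 = 772.8 m^2
Step 2 — Cwp = 634.3 / 772.8 ≈ 0.82078 (5 s.f.)

0.82078


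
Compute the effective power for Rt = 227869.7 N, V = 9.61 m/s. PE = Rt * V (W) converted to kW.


Formula: PE = Rt * V / 1000 (kW)
Step 1 — PE (W) = 227869.7 * 9.61 = 2189827.817 W
Step 2 — PE (kW) = 2189827.817 / 1000 ≈ 2189.8 kW (5 s.f.)

2189.8 kW


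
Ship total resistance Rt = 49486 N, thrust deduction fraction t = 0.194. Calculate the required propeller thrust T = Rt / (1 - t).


Formula: T = Rt / (1 - t)
Step 1 — (1 - t) = 1 - 0.194 = 0.806
Step 2 — T = 49486 / 0.806 ≈ 61397 N (5 s.f.)

61397 N


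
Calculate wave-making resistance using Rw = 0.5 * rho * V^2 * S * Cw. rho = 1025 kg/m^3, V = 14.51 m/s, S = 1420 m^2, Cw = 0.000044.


Formula: Rw = 0.5 * rho * V^2 * S * Cw
Step 1 — V^2 = 14.51^2 = 210.5401
Step 2 — 0.5 * rho * V^2 = 0.5 * 1025 * 210.5401 = 107901.80125
Step 3 — Rw = 107901.80125 * 1420 * 0.000044 ≈ 6741.7 N (5 s.f.)

6741.7 N


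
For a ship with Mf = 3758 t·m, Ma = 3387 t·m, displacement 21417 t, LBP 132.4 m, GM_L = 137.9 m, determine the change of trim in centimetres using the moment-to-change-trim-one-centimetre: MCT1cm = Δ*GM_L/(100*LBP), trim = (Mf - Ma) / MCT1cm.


Formula: net trimming moment = Mf - Ma; MCT1cm = Δ*GM_L/(100*LBP); trim = net moment / MCT1cm
Step 1 — net trimming moment = 3758 - 3387 = 371 t·m
Step 2 — MCT1cm = 21417 * 137.9 / (100 * 132.4) = 223.0668 t·m/cm
Step 3 — trim = 371 / 223.0668 ≈ 1.6632 cm (5 s.f.)

1.6632 cm


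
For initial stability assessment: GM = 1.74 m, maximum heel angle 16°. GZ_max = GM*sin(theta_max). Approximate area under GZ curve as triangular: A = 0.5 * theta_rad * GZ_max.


Formula: GZ_max = GM * sin(theta); Area = 0.5 * theta_rad * GZ_max
Step 1 — GZ_max = 1.74 * sin(16°) = 1.74 * 0.275637 = 0.479608 m
Step 2 — theta_rad = 16 * pi/180 = 0.279253 rad
Step 3 — Area = 0.5 * 0.279253 * 0.479608 ≈ 0.066966 m·rad (5 s.f.)

0.066966 m·rad


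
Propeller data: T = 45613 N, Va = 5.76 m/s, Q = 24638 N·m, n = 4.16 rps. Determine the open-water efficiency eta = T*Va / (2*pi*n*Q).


Formula: eta = T * Va / (2 * pi * n * Q)
Step 1 — numerator = T * Va = 45613 * 5.76 = 262730.88
Step 2 — 2 * pi * n = 2 * pi * 4.16 = 26.138051
Step 3 — denominator = 26.138051 * 24638 = 643989.3
Step 4 — eta = 262730.88 / 643989.3 ≈ 0.40797 (5 s.f.)

0.40797


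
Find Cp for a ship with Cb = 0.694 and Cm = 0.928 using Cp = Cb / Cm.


Formula: Cp = Cb / Cm
Substituting: Cp = 0.694 / 0.928
Result: Cp ≈ 0.74784 (5 s.f.)

0.74784


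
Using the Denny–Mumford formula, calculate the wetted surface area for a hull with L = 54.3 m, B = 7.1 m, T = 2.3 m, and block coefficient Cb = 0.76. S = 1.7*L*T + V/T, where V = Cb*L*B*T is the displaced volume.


Formula: S = 1.7*L*T + V/T with V = Cb*L*B*T, i.e. S = L * (1.7*T + Cb*B)
Step 1 — 1.7*T = 1.7 * 2.3 = 3.91 m
Step 2 — Cb*B = 0.76 * 7.1 = 5.396 m
Step 3 — 1.7*T + Cb*B = 3.91 + 5.396 = 9.306 m
Step 4 — S = 54.3 * 9.306 ≈ 505.32 m^2 (5 s.f.)

505.32 m^2


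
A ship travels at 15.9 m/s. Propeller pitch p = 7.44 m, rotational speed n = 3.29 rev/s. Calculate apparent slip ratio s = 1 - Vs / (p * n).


Formula: s = 1 - Vs / (p * n)
Step 1 — p * n = 7.44 * 3.29 = 24.4776
Step 2 — Vs / (p*n) = 15.9 / 24.4776 = 0.649573 (6 d.p.)
Step 3 — s = 1 - 0.649573 = 0.350427

0.350427


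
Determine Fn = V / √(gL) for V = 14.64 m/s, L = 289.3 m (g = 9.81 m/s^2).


Formula: Fn = V / sqrt(g * L)
Step 1 — g * L = 9.81 * 289.3 = 2838.033
Step 2 — sqrt(g * L) = sqrt(2838.033) = 53.273192
Step 3 — Fn = 14.64 / 53.273192 ≈ 0.27481 (5 s.f.)

0.27481


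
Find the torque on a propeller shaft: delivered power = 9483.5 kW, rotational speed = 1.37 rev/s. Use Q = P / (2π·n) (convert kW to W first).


Formula: Q = P_W / (2 * pi * n)
Step 1 — P_W = 9483.5 kW * 1000 = 9483500.0 W
Step 2 — 2 * pi * n = 2 * pi * 1.37 = 8.607964
Step 3 — Q = 9483500.0 / 8.607964 ≈ 1101700 N·m (5 s.f.)

1101700 N·m


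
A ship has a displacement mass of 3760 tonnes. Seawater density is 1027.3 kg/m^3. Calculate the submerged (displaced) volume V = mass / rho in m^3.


Formula: V = mass / rho
Step 1 — convert tonnes to kg: 3760 t * 1000 = 3760000 kg
Step 2 — V = 3760000 / 1027.3 ≈ 3660.1 m^3 (5 s.f.)

3660.1 m^3


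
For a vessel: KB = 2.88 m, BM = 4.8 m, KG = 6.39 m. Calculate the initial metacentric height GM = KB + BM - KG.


Formula: GM = KB + BM - KG
Step 1 — KM = KB + BM = 2.88 + 4.8 = 7.68 m
Step 2 — GM = KM - KG = 7.68 - 6.39 = 1.29 m

1.29 m


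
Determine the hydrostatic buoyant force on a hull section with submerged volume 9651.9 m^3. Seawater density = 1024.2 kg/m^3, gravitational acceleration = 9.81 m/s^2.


Formula: Fb = rho * g * V
Substituting: Fb = 1024.2 * 9.81 * 9651.9
Intermediate: 1024.2 * 9.81 = 10047.402
Result: Fb = 10047.402 * 9651.9 ≈ 96977000 N (5 s.f.)

96977000 N


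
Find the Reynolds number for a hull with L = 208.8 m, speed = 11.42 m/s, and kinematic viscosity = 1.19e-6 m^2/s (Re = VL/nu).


Formula: Re = V * L / nu
Step 1 — V * L = 11.42 * 208.8 = 2384.496 m^2/s
Step 2 — Re = 2384.496 / 1.19e-6 = 2.00e+09

2.00e+09


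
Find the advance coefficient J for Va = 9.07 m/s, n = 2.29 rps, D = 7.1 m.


Formula: J = Va / (n * D)
Step 1 — n * D = 2.29 * 7.1 = 16.259
Step 2 — J = 9.07 / 16.259 ≈ 0.55784 (5 s.f.)

0.55784


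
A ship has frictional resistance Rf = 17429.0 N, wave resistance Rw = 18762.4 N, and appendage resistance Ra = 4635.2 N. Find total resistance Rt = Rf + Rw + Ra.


Formula: Rt = Rf + Rw + Ra
Substituting: Rt = 17429.0 + 18762.4 + 4635.2
Result: Rt = 40826.6 N

40826.6 N


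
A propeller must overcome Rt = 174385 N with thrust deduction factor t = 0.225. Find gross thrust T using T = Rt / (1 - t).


Formula: T = Rt / (1 - t)
Step 1 — (1 - t) = 1 - 0.225 = 0.775
Step 2 — T = 174385 / 0.775 ≈ 225010 N (5 s.f.)

225010 N


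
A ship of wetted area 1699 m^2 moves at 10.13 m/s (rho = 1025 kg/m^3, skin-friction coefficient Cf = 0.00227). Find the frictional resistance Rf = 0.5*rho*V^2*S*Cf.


Formula: Rf = 0.5 * rho * V^2 * S * Cf
Step 1 — V^2 = 10.13^2 = 102.6169
Step 2 — 0.5 * rho * V^2 = 0.5 * 1025 * 102.6169 = 52591.16125
Step 3 — Rf = 52591.16125 * 1699 * 0.00227 ≈ 202830 N (5 s.f.)

202830 N


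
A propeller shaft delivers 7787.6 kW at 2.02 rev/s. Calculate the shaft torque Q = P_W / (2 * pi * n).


Formula: Q = P_W / (2 * pi * n)
Step 1 — P_W = 7787.6 kW * 1000 = 7787600.0 W
Step 2 — 2 * pi * n = 2 * pi * 2.02 = 12.692034
Step 3 — Q = 7787600.0 / 12.692034 ≈ 613580 N·m (5 s.f.)

613580 N·m


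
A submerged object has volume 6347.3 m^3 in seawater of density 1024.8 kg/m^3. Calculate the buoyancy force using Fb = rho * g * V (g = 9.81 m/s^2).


Formula: Fb = rho * g * V
Substituting: Fb = 1024.8 * 9.81 * 6347.3
Intermediate: 1024.8 * 9.81 = 10053.288
Result: Fb = 10053.288 * 6347.3 ≈ 63811000 N (5 s.f.)

63811000 N


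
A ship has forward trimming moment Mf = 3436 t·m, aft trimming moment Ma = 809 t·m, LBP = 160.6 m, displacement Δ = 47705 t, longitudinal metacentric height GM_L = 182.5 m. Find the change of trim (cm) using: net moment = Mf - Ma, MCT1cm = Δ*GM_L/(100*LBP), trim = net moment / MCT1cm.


Formula: net trimming moment = Mf - Ma; MCT1cm = Δ*GM_L/(100*LBP); trim = net moment / MCT1cm
Step 1 — net trimming moment = 3436 - 809 = 2627 t·m
Step 2 — MCT1cm = 47705 * 182.5 / (100 * 160.6) = 542.1023 t·m/cm
Step 3 — trim = 2627 / 542.1023 ≈ 4.8459 cm (5 s.f.)

4.8459 cm


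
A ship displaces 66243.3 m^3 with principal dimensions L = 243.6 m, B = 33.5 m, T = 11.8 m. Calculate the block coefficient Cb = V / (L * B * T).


Formula: Cb = V / (L * B * T)
Step 1 — L * B * T = 243.6 * 33.5 * 11.8 = 96295.08 m^3
Step 2 — Cb = 66243.3 / 96295.08 ≈ 0.68792 (5 s.f.)

0.68792


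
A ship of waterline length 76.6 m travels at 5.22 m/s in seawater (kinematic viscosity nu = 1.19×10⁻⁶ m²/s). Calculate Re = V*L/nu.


Formula: Re = V * L / nu
Step 1 — V * L = 5.22 * 76.6 = 399.852 m^2/s
Step 2 — Re = 399.852 / 1.19e-6 = 3.36e+08

3.36e+08


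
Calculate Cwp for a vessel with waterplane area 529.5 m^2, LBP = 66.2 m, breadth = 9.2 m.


Formula: Cwp = Aw / (L * B)
Step 1 — L * B = 66.2 * 9.2 = 609.04 m^2
Step 2 — Cwp = 529.5 / 609.04 ≈ 0.86940 (5 s.f.)

0.86940


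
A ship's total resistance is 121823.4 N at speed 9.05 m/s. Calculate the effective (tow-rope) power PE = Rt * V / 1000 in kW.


Formula: PE = Rt * V / 1000 (kW)
Step 1 — PE (W) = 121823.4 * 9.05 = 1102501.77 W
Step 2 — PE (kW) = 1102501.77 / 1000 ≈ 1102.5 kW (5 s.f.)

1102.5 kW


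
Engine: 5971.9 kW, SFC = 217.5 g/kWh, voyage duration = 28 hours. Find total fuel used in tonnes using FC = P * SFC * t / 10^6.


Formula: FC (tonnes) = P * SFC * t / 1,000,000
Step 1 — P * SFC * t = 5971.9 * 217.5 * 28 = 36368871.0 g
Step 2 — FC (tonnes) = 36368871.0 / 1,000,000 ≈ 36.369 tonnes (5 s.f.)

36.369 tonnes


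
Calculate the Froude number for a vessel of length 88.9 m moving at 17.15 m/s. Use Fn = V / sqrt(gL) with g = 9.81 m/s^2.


Formula: Fn = V / sqrt(g * L)
Step 1 — g * L = 9.81 * 88.9 = 872.109
Step 2 — sqrt(g * L) = sqrt(872.109) = 29.531492
Step 3 — Fn = 17.15 / 29.531492 ≈ 0.58074 (5 s.f.)

0.58074


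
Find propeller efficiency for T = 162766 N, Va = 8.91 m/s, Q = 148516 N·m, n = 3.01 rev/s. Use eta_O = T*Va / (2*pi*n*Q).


Formula: eta = T * Va / (2 * pi * n * Q)
Step 1 — numerator = T * Va = 162766 * 8.91 = 1450245.06
Step 2 — 2 * pi * n = 2 * pi * 3.01 = 18.912388
Step 3 — denominator = 18.912388 * 148516 = 2808792.22
Step 4 — eta = 1450245.06 / 2808792.22 ≈ 0.51632 (5 s.f.)

0.51632


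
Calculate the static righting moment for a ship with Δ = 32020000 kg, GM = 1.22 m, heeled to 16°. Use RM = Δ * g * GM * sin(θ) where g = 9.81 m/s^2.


Formula: GZ = GM * sin(theta); RM = disp * g * GZ
Step 1 — GZ = 1.22 * sin(16°) = 1.22 * 0.275637 = 0.336277 m
Step 2 — RM = 32020000 * 9.81 * 0.336277 ≈ 105630000 N·m (5 s.f.)

105630000 N·m


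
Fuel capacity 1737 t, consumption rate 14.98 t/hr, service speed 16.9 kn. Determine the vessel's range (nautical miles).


Formula: endurance = fuel / rate; range = endurance * speed
Step 1 — endurance = 1737 / 14.98 = 115.9546 hours
Step 2 — range = 115.9546 * 16.9 ≈ 1959.6 nautical miles (5 s.f.)

1959.6 NM


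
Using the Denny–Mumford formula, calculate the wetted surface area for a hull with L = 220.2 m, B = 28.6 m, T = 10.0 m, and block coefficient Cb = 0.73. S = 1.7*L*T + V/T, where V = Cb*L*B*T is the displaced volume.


Formula: S = 1.7*L*T + V/T with V = Cb*L*B*T, i.e. S = L * (1.7*T + Cb*B)
Step 1 — 1.7*T = 1.7 * 10.0 = 17.0 m
Step 2 — Cb*B = 0.73 * 28.6 = 20.878 m
Step 3 — 1.7*T + Cb*B = 17.0 + 20.878 = 37.878 m
Step 4 — S = 220.2 * 37.878 ≈ 8340.7 m^2 (5 s.f.)

8340.7 m^2


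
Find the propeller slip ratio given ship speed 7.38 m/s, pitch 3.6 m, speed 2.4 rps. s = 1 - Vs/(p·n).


Formula: s = 1 - Vs / (p * n)
Step 1 — p * n = 3.6 * 2.4 = 8.64
Step 2 — Vs / (p*n) = 7.38 / 8.64 = 0.854167 (6 d.p.)
Step 3 — s = 1 - 0.854167 = 0.145833

0.145833


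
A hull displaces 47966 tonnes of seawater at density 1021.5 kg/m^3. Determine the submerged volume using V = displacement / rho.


Formula: V = mass / rho
Step 1 — convert tonnes to kg: 47966 t * 1000 = 47966000 kg
Step 2 — V = 47966000 / 1021.5 ≈ 46956 m^3 (5 s.f.)

46956 m^3


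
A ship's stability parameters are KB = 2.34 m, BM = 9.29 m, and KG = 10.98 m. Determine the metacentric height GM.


Formula: GM = KB + BM - KG
Step 1 — KM = KB + BM = 2.34 + 9.29 = 11.63 m
Step 2 — GM = KM - KG = 11.63 - 10.98 = 0.65 m

0.65 m


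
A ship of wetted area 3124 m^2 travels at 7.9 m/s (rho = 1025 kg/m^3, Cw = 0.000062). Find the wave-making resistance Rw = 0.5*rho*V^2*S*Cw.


Formula: Rw = 0.5 * rho * V^2 * S * Cw
Step 1 — V^2 = 7.9^2 = 62.41
Step 2 — 0.5 * rho * V^2 = 0.5 * 1025 * 62.41 = 31985.125
Step 3 — Rw = 31985.125 * 3124 * 0.000062 ≈ 6195.1 N (5 s.f.)

6195.1 N


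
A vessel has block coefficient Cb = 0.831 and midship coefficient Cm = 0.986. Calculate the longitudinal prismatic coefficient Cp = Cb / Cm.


Formula: Cp = Cb / Cm
Substituting: Cp = 0.831 / 0.986
Result: Cp ≈ 0.84280 (5 s.f.)

0.84280


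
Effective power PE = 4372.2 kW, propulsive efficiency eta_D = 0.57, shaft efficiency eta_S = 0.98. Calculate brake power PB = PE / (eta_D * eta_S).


Formula: PB = PE / (eta_D * eta_S)
Step 1 — combined efficiency = eta_D * eta_S = 0.57 * 0.98 = 0.5586
Step 2 — PB = 4372.2 / 0.5586 ≈ 7827.1 kW (5 s.f.)

7827.1 kW


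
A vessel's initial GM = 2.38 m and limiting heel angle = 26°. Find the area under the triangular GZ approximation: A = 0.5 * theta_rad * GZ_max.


Formula: GZ_max = GM * sin(theta); Area = 0.5 * theta_rad * GZ_max
Step 1 — GZ_max = 2.38 * sin(26°) = 2.38 * 0.438371 = 1.043323 m
Step 2 — theta_rad = 26 * pi/180 = 0.453786 rad
Step 3 — Area = 0.5 * 0.453786 * 1.043323 ≈ 0.23672 m·rad (5 s.f.)

0.23672 m·rad


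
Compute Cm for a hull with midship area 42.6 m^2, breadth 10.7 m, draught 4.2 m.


Formula: Cm = Am / (B * T)
Step 1 — B * T = 10.7 * 4.2 = 44.94 m^2
Step 2 — Cm = 42.6 / 44.94 ≈ 0.94793 (5 s.f.)

0.94793


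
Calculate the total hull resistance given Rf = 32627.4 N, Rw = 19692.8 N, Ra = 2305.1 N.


Formula: Rt = Rf + Rw + Ra
Substituting: Rt = 32627.4 + 19692.8 + 2305.1
Result: Rt = 54625.3 N

54625.3 N


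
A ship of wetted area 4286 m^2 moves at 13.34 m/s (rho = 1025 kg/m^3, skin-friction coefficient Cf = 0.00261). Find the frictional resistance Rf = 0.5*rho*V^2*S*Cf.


Formula: Rf = 0.5 * rho * V^2 * S * Cf
Step 1 — V^2 = 13.34^2 = 177.9556
Step 2 — 0.5 * rho * V^2 = 0.5 * 1025 * 177.9556 = 91202.245
Step 3 — Rf = 91202.245 * 4286 * 0.00261 ≈ 1020200 N (5 s.f.)

1020200 N


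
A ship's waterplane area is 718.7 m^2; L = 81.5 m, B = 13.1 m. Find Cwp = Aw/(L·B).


Formula: Cwp = Aw / (L * B)
Step 1 — L * B = 81.5 * 13.1 = 1067.65 m^2
Step 2 — Cwp = 718.7 / 1067.65 ≈ 0.67316 (5 s.f.)

0.67316


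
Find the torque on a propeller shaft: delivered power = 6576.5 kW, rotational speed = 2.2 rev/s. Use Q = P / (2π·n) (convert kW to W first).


Formula: Q = P_W / (2 * pi * n)
Step 1 — P_W = 6576.5 kW * 1000 = 6576500.0 W
Step 2 — 2 * pi * n = 2 * pi * 2.2 = 13.823008
Step 3 — Q = 6576500.0 / 13.823008 ≈ 475760 N·m (5 s.f.)

475760 N·m


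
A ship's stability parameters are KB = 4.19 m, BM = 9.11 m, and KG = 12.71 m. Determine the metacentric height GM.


Formula: GM = KB + BM - KG
Step 1 — KM = KB + BM = 4.19 + 9.11 = 13.3 m
Step 2 — GM = KM - KG = 13.3 - 12.71 = 0.59 m

0.59 m


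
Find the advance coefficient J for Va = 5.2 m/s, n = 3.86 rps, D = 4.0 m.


Formula: J = Va / (n * D)
Step 1 — n * D = 3.86 * 4.0 = 15.44
Step 2 — J = 5.2 / 15.44 ≈ 0.33679 (5 s.f.)

0.33679


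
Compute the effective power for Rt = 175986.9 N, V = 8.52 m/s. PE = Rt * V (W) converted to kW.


Formula: PE = Rt * V / 1000 (kW)
Step 1 — PE (W) = 175986.9 * 8.52 = 1499408.388 W
Step 2 — PE (kW) = 1499408.388 / 1000 ≈ 1499.4 kW (5 s.f.)

1499.4 kW


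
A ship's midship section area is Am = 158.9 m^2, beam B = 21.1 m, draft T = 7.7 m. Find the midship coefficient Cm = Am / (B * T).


Formula: Cm = Am / (B * T)
Step 1 — B * T = 21.1 * 7.7 = 162.47 m^2
Step 2 — Cm = 158.9 / 162.47 ≈ 0.97803 (5 s.f.)

0.97803


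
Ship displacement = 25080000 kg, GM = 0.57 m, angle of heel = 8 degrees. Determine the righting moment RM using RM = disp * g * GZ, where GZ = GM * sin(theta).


Formula: GZ = GM * sin(theta); RM = disp * g * GZ
Step 1 — GZ = 0.57 * sin(8°) = 0.57 * 0.139173 = 0.079329 m
Step 2 — RM = 25080000 * 9.81 * 0.079329 ≈ 19518000 N·m (5 s.f.)

19518000 N·m


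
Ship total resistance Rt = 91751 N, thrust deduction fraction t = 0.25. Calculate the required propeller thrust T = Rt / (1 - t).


Formula: T = Rt / (1 - t)
Step 1 — (1 - t) = 1 - 0.25 = 0.75
Step 2 — T = 91751 / 0.75 ≈ 122330 N (5 s.f.)

122330 N


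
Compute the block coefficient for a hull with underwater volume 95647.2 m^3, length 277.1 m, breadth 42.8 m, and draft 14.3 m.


Formula: Cb = V / (L * B * T)
Step 1 — L * B * T = 277.1 * 42.8 * 14.3 = 169596.284 m^3
Step 2 — Cb = 95647.2 / 169596.284 ≈ 0.56397 (5 s.f.)

0.56397


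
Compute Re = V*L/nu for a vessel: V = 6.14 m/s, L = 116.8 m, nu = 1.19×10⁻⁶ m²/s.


Formula: Re = V * L / nu
Step 1 — V * L = 6.14 * 116.8 = 717.152 m^2/s
Step 2 — Re = 717.152 / 1.19e-6 = 6.03e+08

6.03e+08


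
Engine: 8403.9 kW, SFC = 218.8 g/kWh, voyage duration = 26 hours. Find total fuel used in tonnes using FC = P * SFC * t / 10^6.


Formula: FC (tonnes) = P * SFC * t / 1,000,000
Step 1 — P * SFC * t = 8403.9 * 218.8 * 26 = 47808106.32 g
Step 2 — FC (tonnes) = 47808106.32 / 1,000,000 ≈ 47.808 tonnes (5 s.f.)

47.808 tonnes


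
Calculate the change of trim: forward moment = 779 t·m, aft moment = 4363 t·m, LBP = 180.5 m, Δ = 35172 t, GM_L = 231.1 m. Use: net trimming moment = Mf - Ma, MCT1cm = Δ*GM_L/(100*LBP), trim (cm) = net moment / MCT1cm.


Formula: net trimming moment = Mf - Ma; MCT1cm = Δ*GM_L/(100*LBP); trim = net moment / MCT1cm
Step 1 — net trimming moment = 779 - 4363 = -3584 t·m
Step 2 — MCT1cm = 35172 * 231.1 / (100 * 180.5) = 450.3185 t·m/cm
Step 3 — trim = -3584 / 450.3185 ≈ -7.9588 cm (5 s.f.)

-7.9588 cm


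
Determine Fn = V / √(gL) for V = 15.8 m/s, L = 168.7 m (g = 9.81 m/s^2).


Formula: Fn = V / sqrt(g * L)
Step 1 — g * L = 9.81 * 168.7 = 1654.947
Step 2 — sqrt(g * L) = sqrt(1654.947) = 40.68104
Step 3 — Fn = 15.8 / 40.68104 ≈ 0.38839 (5 s.f.)

0.38839


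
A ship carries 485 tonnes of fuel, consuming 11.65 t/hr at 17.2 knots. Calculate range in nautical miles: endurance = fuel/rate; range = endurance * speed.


Formula: endurance = fuel / rate; range = endurance * speed
Step 1 — endurance = 485 / 11.65 = 41.6309 hours
Step 2 — range = 41.6309 * 17.2 ≈ 716.05 nautical miles (5 s.f.)

716.05 NM


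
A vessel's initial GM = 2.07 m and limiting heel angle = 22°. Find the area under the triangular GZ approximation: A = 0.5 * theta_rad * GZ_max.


Formula: GZ_max = GM * sin(theta); Area = 0.5 * theta_rad * GZ_max
Step 1 — GZ_max = 2.07 * sin(22°) = 2.07 * 0.374607 = 0.775436 m
Step 2 — theta_rad = 22 * pi/180 = 0.383972 rad
Step 3 — Area = 0.5 * 0.383972 * 0.775436 ≈ 0.14887 m·rad (5 s.f.)

0.14887 m·rad


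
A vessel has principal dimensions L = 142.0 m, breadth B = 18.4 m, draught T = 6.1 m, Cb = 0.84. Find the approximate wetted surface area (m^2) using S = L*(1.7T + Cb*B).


Formula: S = 1.7*L*T + V/T with V = Cb*L*B*T, i.e. S = L * (1.7*T + Cb*B)
Step 1 — 1.7*T = 1.7 * 6.1 = 10.37 m
Step 2 — Cb*B = 0.84 * 18.4 = 15.456 m
Step 3 — 1.7*T + Cb*B = 10.37 + 15.456 = 25.826 m
Step 4 — S = 142.0 * 25.826 ≈ 3667.3 m^2 (5 s.f.)

3667.3 m^2


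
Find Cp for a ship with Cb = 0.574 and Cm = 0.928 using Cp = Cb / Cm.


Formula: Cp = Cb / Cm
Substituting: Cp = 0.574 / 0.928
Result: Cp ≈ 0.61853 (5 s.f.)

0.61853
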